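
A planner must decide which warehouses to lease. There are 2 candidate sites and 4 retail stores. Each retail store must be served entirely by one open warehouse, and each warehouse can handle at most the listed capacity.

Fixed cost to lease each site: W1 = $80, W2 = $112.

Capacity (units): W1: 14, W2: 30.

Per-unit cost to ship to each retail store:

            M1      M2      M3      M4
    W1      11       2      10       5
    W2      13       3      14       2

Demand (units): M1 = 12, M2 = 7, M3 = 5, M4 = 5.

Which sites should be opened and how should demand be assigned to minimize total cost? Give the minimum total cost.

Minimum total cost: 369

Open {W2}: M1→W2 13·12=156, M2→W2 3·7=21, M3→W2 14·5=70, M4→W2 2·5=10.
Loads: W2 carries 29/30. Service 257; fixed 112; total 369.
Next best feasible plan costs 422.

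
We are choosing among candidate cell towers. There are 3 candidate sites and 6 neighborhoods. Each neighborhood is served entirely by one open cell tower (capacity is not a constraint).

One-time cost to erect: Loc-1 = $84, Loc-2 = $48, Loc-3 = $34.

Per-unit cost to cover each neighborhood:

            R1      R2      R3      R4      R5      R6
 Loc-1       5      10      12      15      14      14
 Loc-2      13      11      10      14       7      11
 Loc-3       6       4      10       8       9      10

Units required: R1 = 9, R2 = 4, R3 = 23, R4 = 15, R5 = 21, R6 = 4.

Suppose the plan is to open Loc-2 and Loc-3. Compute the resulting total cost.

Each neighborhood is assigned to its cheapest site among the open ones.
{Loc-2, Loc-3}: R1→Loc-3 6·9=54, R2→Loc-3 4·4=16, R3→Loc-2 10·23=230, R4→Loc-3 8·15=120, R5→Loc-2 7·21=147, R6→Loc-3 10·4=40. Service 607; fixed 82; total 689.

Total cost: 689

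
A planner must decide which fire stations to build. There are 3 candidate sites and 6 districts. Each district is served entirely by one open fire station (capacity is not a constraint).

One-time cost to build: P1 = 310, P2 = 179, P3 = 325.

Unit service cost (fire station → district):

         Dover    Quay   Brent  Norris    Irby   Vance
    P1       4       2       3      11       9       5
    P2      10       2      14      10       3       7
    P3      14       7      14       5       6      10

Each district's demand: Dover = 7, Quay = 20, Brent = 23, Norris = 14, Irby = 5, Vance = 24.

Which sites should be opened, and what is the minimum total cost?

For any fixed open set, each district goes to its cheapest open site; total = fixed + service.
{P1}: Dover→P1 4·7=28, Quay→P1 2·20=40, Brent→P1 3·23=69, Norris→P1 11·14=154, Irby→P1 9·5=45, Vance→P1 5·24=120. Service 456; fixed 310; total 766.
{P1, P2}: Dover→P1 4·7=28, Quay→P1 2·20=40, Brent→P1 3·23=69, Norris→P2 10·14=140, Irby→P2 3·5=15, Vance→P1 5·24=120. Service 412; fixed 489; total 901.
{P2}: Dover→P2 10·7=70, Quay→P2 2·20=40, Brent→P2 14·23=322, Norris→P2 10·14=140, Irby→P2 3·5=15, Vance→P2 7·24=168. Service 755; fixed 179; total 934.
{P1, P2, P3}: service 342 + fixed 814 = 1156
No other subset beats 766.

Open P1 only; minimum total cost 766.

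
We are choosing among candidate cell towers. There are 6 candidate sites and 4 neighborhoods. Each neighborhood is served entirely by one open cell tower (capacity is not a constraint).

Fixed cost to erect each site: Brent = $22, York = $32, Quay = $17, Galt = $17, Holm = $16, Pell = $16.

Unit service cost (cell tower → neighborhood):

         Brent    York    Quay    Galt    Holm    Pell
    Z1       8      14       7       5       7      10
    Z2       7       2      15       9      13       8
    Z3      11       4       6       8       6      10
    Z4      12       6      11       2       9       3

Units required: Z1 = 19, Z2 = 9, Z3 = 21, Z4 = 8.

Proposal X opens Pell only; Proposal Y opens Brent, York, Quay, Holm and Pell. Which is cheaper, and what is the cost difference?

Proposal X: {Pell}: Z1→Pell 10·19=190, Z2→Pell 8·9=72, Z3→Pell 10·21=210, Z4→Pell 3·8=24. Service 496; fixed 16; total 512.
Proposal Y: {Brent, York, Quay, Holm, Pell}: Z1→Quay 7·19=133, Z2→York 2·9=18, Z3→York 4·21=84, Z4→Pell 3·8=24. Service 259; fixed 103; total 362.
Difference: |512 − 362| = 150.

Proposal Y is cheaper by 150.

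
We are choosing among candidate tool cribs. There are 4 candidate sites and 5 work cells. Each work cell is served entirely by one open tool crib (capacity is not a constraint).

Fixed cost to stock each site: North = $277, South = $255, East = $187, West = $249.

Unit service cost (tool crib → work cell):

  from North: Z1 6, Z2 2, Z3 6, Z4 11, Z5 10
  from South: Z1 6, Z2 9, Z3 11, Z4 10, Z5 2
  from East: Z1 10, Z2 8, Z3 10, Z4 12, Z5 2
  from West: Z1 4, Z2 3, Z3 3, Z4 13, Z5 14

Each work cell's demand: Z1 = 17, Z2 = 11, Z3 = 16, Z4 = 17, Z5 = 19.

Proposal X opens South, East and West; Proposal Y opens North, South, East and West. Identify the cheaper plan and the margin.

Proposal X is cheaper by 266.

Proposal X: {South, East, West}: Z1→West 4·17=68, Z2→West 3·11=33, Z3→West 3·16=48, Z4→South 10·17=170, Z5→South 2·19=38. Service 357; fixed 691; total 1048.
Proposal Y: {North, South, East, West}: Z1→West 4·17=68, Z2→North 2·11=22, Z3→West 3·16=48, Z4→South 10·17=170, Z5→South 2·19=38. Service 346; fixed 968; total 1314.
Difference: |1048 − 1314| = 266.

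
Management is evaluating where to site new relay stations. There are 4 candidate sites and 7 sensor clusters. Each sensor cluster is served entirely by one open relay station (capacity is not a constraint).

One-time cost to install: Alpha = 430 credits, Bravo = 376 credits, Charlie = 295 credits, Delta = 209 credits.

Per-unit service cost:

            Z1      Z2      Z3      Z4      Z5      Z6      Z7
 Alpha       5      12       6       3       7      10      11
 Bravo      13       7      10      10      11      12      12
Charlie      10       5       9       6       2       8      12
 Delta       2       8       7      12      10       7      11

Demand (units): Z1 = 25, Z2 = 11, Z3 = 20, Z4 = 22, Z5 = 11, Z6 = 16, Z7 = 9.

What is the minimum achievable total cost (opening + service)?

For any fixed open set, each sensor cluster goes to its cheapest open site; total = fixed + service.
{Delta}: Z1→Delta 2·25=50, Z2→Delta 8·11=88, Z3→Delta 7·20=140, Z4→Delta 12·22=264, Z5→Delta 10·11=110, Z6→Delta 7·16=112, Z7→Delta 11·9=99. Service 863; fixed 209; total 1072.
{Charlie, Delta}: service 610 + fixed 504 = 1114
{Charlie}: service 875 + fixed 295 = 1170
{Alpha, Bravo, Charlie, Delta}: service 524 + fixed 1310 = 1834
No other subset beats 1072.

Minimum total cost: 1072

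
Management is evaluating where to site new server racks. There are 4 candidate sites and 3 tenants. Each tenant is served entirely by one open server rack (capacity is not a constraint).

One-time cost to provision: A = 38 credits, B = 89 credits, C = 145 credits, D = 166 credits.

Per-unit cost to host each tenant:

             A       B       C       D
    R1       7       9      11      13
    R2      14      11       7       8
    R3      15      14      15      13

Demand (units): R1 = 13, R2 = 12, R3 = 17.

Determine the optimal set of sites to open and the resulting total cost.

Open A only; minimum total cost 552.

For any fixed open set, each tenant goes to its cheapest open site; total = fixed + service.
{A}: R1→A 7·13=91, R2→A 14·12=168, R3→A 15·17=255. Service 514; fixed 38; total 552.
{B}: service 487 + fixed 89 = 576
{A, B}: R1→A 7·13=91, R2→B 11·12=132, R3→B 14·17=238. Service 461; fixed 127; total 588.
{A, B, C, D}: service 396 + fixed 438 = 834
(All 15 nonempty subsets were checked; A only is lowest.)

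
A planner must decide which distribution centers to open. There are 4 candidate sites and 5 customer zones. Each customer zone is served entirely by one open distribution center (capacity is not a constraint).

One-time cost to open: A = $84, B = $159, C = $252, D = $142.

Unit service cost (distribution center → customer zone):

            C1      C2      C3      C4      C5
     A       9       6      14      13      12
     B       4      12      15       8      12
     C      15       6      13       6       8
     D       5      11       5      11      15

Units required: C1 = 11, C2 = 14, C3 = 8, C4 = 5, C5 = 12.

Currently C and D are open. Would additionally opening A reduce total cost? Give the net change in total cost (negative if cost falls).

No — net change +84 (cost rises by 84).

Current service cost with {C, D}: 305.
Adding A: each customer zone re-picks its cheapest; new service cost 305, saving 0.
Extra fixed cost: 84. Net change = 84 − 0 = 84.
(Totals: 699 → 783.)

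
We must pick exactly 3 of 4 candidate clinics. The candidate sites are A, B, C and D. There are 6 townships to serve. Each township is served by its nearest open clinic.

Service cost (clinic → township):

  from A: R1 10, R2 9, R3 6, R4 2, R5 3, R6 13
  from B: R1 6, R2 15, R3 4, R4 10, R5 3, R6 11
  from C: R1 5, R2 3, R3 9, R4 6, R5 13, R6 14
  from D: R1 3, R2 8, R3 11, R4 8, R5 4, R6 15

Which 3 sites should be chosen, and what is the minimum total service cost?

Choose A, B and C; total service cost 28.

With exactly 3 open, each township uses its cheapest among the chosen.
{A, B, C}: R1→C 5, R2→C 3, R3→B 4, R4→A 2, R5→A 3, R6→B 11. Service cost 28.
{A, C, D}: service cost 30
{B, C, D}: service cost 30
Among all 4 size-3 choices, {A, B, C} is lowest.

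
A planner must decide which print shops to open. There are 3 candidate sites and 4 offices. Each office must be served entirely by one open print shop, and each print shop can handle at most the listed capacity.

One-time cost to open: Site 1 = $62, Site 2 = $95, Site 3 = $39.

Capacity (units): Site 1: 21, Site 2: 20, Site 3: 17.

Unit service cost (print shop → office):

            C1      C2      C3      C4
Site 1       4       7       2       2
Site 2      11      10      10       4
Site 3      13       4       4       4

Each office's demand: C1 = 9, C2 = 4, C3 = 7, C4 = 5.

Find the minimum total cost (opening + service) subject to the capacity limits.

Open {Site 1, Site 3}: C1→Site 1 4·9=36, C2→Site 3 4·4=16, C3→Site 1 2·7=14, C4→Site 1 2·5=10.
Loads: Site 1 carries 21/21, Site 3 carries 4/17. Service 76; fixed 101; total 177.
Next best feasible plan costs 187.

Minimum total cost: 177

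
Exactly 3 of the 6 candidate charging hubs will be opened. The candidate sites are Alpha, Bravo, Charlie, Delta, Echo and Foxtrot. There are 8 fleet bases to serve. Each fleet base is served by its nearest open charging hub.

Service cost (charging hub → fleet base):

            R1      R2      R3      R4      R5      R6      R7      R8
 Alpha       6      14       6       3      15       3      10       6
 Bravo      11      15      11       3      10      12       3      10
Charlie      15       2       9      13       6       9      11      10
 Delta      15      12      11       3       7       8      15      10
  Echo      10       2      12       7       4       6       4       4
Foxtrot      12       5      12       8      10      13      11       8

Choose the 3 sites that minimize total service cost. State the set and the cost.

Choose Alpha, Bravo and Echo; total service cost 31.

With exactly 3 open, each fleet base uses its cheapest among the chosen.
{Alpha, Bravo, Echo}: R1→Alpha 6, R2→Echo 2, R3→Alpha 6, R4→Alpha 3, R5→Echo 4, R6→Alpha 3, R7→Bravo 3, R8→Echo 4. Service cost 31.
{Alpha, Charlie, Echo}: service cost 32
{Alpha, Delta, Echo}: service cost 32
Among all 20 size-3 choices, {Alpha, Bravo, Echo} is lowest.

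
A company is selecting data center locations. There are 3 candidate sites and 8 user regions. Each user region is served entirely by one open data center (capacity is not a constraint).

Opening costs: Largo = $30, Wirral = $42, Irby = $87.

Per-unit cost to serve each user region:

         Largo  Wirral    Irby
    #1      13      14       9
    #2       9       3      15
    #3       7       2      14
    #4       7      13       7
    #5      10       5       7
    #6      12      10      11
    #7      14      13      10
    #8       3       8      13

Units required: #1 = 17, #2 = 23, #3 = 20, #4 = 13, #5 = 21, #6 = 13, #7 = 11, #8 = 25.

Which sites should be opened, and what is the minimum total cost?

Open Largo, Wirral and Irby; minimum total cost 932.

For any fixed open set, each user region goes to its cheapest open site; total = fixed + service.
{Largo, Wirral, Irby}: #1→Irby 9·17=153, #2→Wirral 3·23=69, #3→Wirral 2·20=40, #4→Largo 7·13=91, #5→Wirral 5·21=105, #6→Wirral 10·13=130, #7→Irby 10·11=110, #8→Largo 3·25=75. Service 773; fixed 159; total 932.
{Largo, Wirral}: service 874 + fixed 72 = 946
{Wirral, Irby}: service 898 + fixed 129 = 1027
{Largo}: #1→Largo 13·17=221, #2→Largo 9·23=207, #3→Largo 7·20=140, #4→Largo 7·13=91, #5→Largo 10·21=210, #6→Largo 12·13=156, #7→Largo 14·11=154, #8→Largo 3·25=75. Service 1254; fixed 30; total 1284.
No other subset beats 932.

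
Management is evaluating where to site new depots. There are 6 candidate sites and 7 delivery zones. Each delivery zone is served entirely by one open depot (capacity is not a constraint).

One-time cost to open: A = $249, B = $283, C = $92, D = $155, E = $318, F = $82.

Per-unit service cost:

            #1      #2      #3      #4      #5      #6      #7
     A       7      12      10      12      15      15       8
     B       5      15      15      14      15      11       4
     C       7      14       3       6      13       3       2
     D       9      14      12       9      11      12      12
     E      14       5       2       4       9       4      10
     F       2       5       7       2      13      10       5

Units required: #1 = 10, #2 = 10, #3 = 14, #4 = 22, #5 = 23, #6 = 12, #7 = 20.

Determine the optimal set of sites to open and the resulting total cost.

Open C and F; minimum total cost 705.

For any fixed open set, each delivery zone goes to its cheapest open site; total = fixed + service.
{C, F}: #1→F 2·10=20, #2→F 5·10=50, #3→C 3·14=42, #4→F 2·22=44, #5→C 13·23=299, #6→C 3·12=36, #7→C 2·20=40. Service 531; fixed 174; total 705.
{F}: #1→F 2·10=20, #2→F 5·10=50, #3→F 7·14=98, #4→F 2·22=44, #5→F 13·23=299, #6→F 10·12=120, #7→F 5·20=100. Service 731; fixed 82; total 813.
{C, D, F}: #1→F 2·10=20, #2→F 5·10=50, #3→C 3·14=42, #4→F 2·22=44, #5→D 11·23=253, #6→C 3·12=36, #7→C 2·20=40. Service 485; fixed 329; total 814.
{A, B, C, D, E, F}: service 425 + fixed 1179 = 1604
No other subset beats 705.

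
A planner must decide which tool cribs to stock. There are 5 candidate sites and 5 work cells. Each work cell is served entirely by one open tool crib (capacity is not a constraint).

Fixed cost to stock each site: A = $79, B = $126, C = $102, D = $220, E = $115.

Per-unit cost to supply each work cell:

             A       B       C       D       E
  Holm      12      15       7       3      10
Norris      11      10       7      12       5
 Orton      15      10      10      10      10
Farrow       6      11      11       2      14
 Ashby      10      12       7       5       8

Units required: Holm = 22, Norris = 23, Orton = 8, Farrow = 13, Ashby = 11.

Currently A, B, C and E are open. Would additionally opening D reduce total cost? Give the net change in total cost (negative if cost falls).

No — net change +58 (cost rises by 58).

Current service cost with {A, B, C, E}: 504.
Adding D: each work cell re-picks its cheapest; new service cost 342, saving 162.
Extra fixed cost: 220. Net change = 220 − 162 = 58.
(Totals: 926 → 984.)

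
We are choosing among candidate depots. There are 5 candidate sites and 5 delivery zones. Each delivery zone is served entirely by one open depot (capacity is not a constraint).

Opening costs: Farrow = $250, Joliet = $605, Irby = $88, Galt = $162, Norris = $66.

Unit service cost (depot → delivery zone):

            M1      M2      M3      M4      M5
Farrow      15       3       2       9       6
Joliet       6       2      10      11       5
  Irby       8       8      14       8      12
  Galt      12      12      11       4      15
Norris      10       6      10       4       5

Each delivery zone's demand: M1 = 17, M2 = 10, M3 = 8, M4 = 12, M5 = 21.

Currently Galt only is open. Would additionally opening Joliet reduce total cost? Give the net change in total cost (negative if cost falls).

No — net change +185 (cost rises by 185).

Current service cost with {Galt}: 775.
Adding Joliet: each delivery zone re-picks its cheapest; new service cost 355, saving 420.
Extra fixed cost: 605. Net change = 605 − 420 = 185.
(Totals: 937 → 1122.)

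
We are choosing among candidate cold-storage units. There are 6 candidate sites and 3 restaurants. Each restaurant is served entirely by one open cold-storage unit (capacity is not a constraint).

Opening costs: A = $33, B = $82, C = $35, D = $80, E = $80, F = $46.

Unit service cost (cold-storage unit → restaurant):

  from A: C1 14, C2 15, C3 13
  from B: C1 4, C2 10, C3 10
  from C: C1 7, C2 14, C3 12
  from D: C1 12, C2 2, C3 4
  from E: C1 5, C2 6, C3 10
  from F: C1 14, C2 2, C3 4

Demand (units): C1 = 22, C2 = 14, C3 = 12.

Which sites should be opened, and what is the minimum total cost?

For any fixed open set, each restaurant goes to its cheapest open site; total = fixed + service.
{B, F}: C1→B 4·22=88, C2→F 2·14=28, C3→F 4·12=48. Service 164; fixed 128; total 292.
{C, F}: C1→C 7·22=154, C2→F 2·14=28, C3→F 4·12=48. Service 230; fixed 81; total 311.
{E, F}: service 186 + fixed 126 = 312
{A, B, C, D, E, F}: C1→B 4·22=88, C2→D 2·14=28, C3→D 4·12=48. Service 164; fixed 356; total 520.
No other subset beats 292.

Open B and F; minimum total cost 292.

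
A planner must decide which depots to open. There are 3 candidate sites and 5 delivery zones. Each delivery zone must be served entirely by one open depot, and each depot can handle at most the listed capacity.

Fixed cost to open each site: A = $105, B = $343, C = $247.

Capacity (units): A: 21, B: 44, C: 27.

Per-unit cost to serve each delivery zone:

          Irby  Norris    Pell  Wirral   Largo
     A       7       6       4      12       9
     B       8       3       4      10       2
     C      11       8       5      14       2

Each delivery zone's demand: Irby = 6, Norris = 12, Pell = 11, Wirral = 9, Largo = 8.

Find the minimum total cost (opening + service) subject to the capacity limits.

Minimum total cost: 669

Open {A, C}: Irby→C 11·6=66, Norris→A 6·12=72, Pell→C 5·11=55, Wirral→A 12·9=108, Largo→C 2·8=16.
Loads: A carries 21/21, C carries 25/27. Service 317; fixed 352; total 669.
Next best feasible plan costs 676.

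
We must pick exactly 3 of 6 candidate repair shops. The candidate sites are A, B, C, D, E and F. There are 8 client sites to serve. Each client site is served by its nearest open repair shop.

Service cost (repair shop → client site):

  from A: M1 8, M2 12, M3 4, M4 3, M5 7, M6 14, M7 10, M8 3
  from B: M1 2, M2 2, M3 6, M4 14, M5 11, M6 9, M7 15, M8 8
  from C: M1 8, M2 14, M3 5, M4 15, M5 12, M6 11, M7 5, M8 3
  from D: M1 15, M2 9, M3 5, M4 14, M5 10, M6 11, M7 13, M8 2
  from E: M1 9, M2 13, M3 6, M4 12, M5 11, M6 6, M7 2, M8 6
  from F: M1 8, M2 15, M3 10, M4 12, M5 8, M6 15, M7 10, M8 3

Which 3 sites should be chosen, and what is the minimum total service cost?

Choose A, B and E; total service cost 29.

With exactly 3 open, each client site uses its cheapest among the chosen.
{A, B, E}: M1→B 2, M2→B 2, M3→A 4, M4→A 3, M5→A 7, M6→E 6, M7→E 2, M8→A 3. Service cost 29.
{A, B, C}: service cost 35
{A, B, D}: service cost 39
Among all 20 size-3 choices, {A, B, E} is lowest.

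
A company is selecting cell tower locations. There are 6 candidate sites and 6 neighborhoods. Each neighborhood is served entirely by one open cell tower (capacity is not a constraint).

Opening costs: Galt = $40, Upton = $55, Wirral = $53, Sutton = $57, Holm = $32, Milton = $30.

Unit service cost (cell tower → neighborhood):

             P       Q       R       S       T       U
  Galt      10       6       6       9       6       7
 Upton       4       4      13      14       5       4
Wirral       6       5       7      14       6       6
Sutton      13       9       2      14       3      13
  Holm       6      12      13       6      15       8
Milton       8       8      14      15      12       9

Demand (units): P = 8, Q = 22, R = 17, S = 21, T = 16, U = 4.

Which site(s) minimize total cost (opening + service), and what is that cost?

Open Upton, Sutton and Holm; minimum total cost 488.

For any fixed open set, each neighborhood goes to its cheapest open site; total = fixed + service.
{Upton, Sutton, Holm}: P→Upton 4·8=32, Q→Upton 4·22=88, R→Sutton 2·17=34, S→Holm 6·21=126, T→Sutton 3·16=48, U→Upton 4·4=16. Service 344; fixed 144; total 488.
{Upton, Sutton, Holm, Milton}: P→Upton 4·8=32, Q→Upton 4·22=88, R→Sutton 2·17=34, S→Holm 6·21=126, T→Sutton 3·16=48, U→Upton 4·4=16. Service 344; fixed 174; total 518.
{Galt, Upton, Sutton, Holm}: service 344 + fixed 184 = 528
{Galt, Upton, Wirral, Sutton, Holm, Milton}: service 344 + fixed 267 = 611
No other subset beats 488.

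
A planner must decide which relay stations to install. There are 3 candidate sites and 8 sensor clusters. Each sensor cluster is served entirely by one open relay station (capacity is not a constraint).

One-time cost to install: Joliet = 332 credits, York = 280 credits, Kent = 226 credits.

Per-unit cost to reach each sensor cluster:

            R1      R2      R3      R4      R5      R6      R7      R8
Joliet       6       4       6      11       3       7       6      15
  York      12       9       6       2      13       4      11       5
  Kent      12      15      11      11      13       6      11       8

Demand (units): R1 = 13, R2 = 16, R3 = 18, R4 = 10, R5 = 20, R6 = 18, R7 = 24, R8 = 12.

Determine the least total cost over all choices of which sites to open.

Minimum total cost: 1202

For any fixed open set, each sensor cluster goes to its cheapest open site; total = fixed + service.
{Joliet}: R1→Joliet 6·13=78, R2→Joliet 4·16=64, R3→Joliet 6·18=108, R4→Joliet 11·10=110, R5→Joliet 3·20=60, R6→Joliet 7·18=126, R7→Joliet 6·24=144, R8→Joliet 15·12=180. Service 870; fixed 332; total 1202.
{Joliet, York}: service 606 + fixed 612 = 1218
{Joliet, Kent}: service 768 + fixed 558 = 1326
{Joliet, York, Kent}: service 606 + fixed 838 = 1444
No other subset beats 1202.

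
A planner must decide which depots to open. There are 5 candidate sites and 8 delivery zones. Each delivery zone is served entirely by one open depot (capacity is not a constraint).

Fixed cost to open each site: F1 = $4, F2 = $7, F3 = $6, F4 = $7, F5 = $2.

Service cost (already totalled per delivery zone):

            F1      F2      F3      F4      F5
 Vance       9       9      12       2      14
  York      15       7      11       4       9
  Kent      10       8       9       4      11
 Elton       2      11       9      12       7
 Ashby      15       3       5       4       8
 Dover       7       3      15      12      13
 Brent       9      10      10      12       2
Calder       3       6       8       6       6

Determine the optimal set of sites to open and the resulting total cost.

Open F1, F4 and F5; minimum total cost 41.

For any fixed open set, each delivery zone goes to its cheapest open site; total = fixed + service.
{F1, F4, F5}: Vance→F4 2, York→F4 4, Kent→F4 4, Elton→F1 2, Ashby→F4 4, Dover→F1 7, Brent→F5 2, Calder→F1 3. Service 28; fixed 13; total 41.
{F1, F2, F4, F5}: Vance→F4 2, York→F4 4, Kent→F4 4, Elton→F1 2, Ashby→F2 3, Dover→F2 3, Brent→F5 2, Calder→F1 3. Service 23; fixed 20; total 43.
{F1, F4}: Vance→F4 2, York→F4 4, Kent→F4 4, Elton→F1 2, Ashby→F4 4, Dover→F1 7, Brent→F1 9, Calder→F1 3. Service 35; fixed 11; total 46.
{F1, F2, F3, F4, F5}: service 23 + fixed 26 = 49
No other subset beats 41.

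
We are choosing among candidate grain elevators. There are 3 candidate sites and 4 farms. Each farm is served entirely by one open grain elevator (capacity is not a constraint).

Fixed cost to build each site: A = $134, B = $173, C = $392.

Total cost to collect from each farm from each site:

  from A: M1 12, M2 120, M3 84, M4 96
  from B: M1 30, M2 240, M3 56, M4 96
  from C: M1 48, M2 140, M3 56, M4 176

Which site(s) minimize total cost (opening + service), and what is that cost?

Open A only; minimum total cost 446.

For any fixed open set, each farm goes to its cheapest open site; total = fixed + service.
{A}: M1→A 12, M2→A 120, M3→A 84, M4→A 96. Service 312; fixed 134; total 446.
{A, B}: M1→A 12, M2→A 120, M3→B 56, M4→A 96. Service 284; fixed 307; total 591.
{B}: service 422 + fixed 173 = 595
{A, B, C}: service 284 + fixed 699 = 983
No other subset beats 446.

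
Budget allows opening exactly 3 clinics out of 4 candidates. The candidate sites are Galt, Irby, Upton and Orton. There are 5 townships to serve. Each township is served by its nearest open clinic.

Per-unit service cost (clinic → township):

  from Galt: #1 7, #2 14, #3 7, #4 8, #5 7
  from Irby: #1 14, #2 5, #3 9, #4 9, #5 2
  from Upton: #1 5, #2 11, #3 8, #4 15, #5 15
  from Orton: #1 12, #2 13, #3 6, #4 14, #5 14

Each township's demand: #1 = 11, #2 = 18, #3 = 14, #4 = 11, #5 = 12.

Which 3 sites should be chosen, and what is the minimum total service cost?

With exactly 3 open, each township uses its cheapest among the chosen.
{Irby, Upton, Orton}: #1→Upton 5·11=55, #2→Irby 5·18=90, #3→Orton 6·14=84, #4→Irby 9·11=99, #5→Irby 2·12=24. Service cost 352.
{Galt, Irby, Upton}: service cost 355
{Galt, Irby, Orton}: service cost 363
Among all 4 size-3 choices, {Irby, Upton, Orton} is lowest.

Choose Irby, Upton and Orton; total service cost 352.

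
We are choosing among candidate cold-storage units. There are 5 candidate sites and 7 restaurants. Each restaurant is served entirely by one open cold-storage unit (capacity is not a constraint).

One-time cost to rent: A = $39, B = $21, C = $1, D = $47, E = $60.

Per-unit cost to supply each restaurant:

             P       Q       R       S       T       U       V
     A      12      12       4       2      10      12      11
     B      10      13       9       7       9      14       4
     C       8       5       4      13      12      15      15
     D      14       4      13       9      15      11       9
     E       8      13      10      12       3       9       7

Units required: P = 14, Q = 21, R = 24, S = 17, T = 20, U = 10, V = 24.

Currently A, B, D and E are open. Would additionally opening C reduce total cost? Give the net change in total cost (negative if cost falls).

Current service cost with {A, B, D, E}: 572.
Adding C: each restaurant re-picks its cheapest; new service cost 572, saving 0.
Extra fixed cost: 1. Net change = 1 − 0 = 1.
(Totals: 739 → 740.)

No — net change +1 (cost rises by 1).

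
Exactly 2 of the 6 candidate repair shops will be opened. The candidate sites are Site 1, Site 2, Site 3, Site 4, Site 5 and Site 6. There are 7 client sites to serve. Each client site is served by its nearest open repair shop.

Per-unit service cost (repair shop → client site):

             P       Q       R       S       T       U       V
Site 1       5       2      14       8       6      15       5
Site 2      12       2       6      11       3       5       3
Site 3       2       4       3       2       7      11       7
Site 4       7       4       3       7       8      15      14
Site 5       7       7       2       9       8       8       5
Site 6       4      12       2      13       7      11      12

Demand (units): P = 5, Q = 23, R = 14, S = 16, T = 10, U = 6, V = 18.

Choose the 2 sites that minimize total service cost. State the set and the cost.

Choose Site 2 and Site 3; total service cost 244.

With exactly 2 open, each client site uses its cheapest among the chosen.
{Site 2, Site 3}: P→Site 3 2·5=10, Q→Site 2 2·23=46, R→Site 3 3·14=42, S→Site 3 2·16=32, T→Site 2 3·10=30, U→Site 2 5·6=30, V→Site 2 3·18=54. Service cost 244.
{Site 1, Site 3}: service cost 346
{Site 2, Site 4}: service cost 349
Among all 15 size-2 choices, {Site 2, Site 3} is lowest.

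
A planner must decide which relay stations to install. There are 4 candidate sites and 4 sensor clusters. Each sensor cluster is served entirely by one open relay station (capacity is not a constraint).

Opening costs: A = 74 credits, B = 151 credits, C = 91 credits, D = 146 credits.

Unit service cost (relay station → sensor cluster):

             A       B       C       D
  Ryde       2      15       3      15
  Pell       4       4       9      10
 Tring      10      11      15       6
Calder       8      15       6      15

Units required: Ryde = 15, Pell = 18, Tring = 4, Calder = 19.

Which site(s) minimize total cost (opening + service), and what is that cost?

Open A only; minimum total cost 368.

For any fixed open set, each sensor cluster goes to its cheapest open site; total = fixed + service.
{A}: Ryde→A 2·15=30, Pell→A 4·18=72, Tring→A 10·4=40, Calder→A 8·19=152. Service 294; fixed 74; total 368.
{A, C}: Ryde→A 2·15=30, Pell→A 4·18=72, Tring→A 10·4=40, Calder→C 6·19=114. Service 256; fixed 165; total 421.
{C}: service 381 + fixed 91 = 472
{A, B, C, D}: Ryde→A 2·15=30, Pell→A 4·18=72, Tring→D 6·4=24, Calder→C 6·19=114. Service 240; fixed 462; total 702.
No other subset beats 368.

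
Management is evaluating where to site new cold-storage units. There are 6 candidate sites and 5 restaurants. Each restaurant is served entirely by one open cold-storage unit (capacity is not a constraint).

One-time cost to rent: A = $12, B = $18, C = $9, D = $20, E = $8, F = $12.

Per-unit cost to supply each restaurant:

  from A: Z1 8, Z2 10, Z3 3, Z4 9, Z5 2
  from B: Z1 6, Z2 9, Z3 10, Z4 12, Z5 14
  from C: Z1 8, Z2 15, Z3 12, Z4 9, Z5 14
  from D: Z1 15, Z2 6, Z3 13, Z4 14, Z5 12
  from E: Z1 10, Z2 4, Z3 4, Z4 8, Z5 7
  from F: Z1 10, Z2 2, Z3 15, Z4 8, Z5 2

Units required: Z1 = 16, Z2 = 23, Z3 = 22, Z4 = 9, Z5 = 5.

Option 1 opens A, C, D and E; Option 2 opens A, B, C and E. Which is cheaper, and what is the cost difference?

Option 2 is cheaper by 34.

Option 1: {A, C, D, E}: Z1→A 8·16=128, Z2→E 4·23=92, Z3→A 3·22=66, Z4→E 8·9=72, Z5→A 2·5=10. Service 368; fixed 49; total 417.
Option 2: {A, B, C, E}: Z1→B 6·16=96, Z2→E 4·23=92, Z3→A 3·22=66, Z4→E 8·9=72, Z5→A 2·5=10. Service 336; fixed 47; total 383.
Difference: |417 − 383| = 34.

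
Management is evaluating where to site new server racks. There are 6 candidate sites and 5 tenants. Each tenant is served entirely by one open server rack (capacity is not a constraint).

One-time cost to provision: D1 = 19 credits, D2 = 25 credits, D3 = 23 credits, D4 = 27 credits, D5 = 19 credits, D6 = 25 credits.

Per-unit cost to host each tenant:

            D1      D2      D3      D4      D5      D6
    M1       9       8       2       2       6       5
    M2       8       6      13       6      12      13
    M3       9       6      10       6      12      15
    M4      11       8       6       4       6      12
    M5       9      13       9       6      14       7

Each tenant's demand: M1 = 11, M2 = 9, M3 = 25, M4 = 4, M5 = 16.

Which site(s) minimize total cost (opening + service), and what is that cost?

For any fixed open set, each tenant goes to its cheapest open site; total = fixed + service.
{D4}: M1→D4 2·11=22, M2→D4 6·9=54, M3→D4 6·25=150, M4→D4 4·4=16, M5→D4 6·16=96. Service 338; fixed 27; total 365.
{D1, D4}: service 338 + fixed 46 = 384
{D4, D5}: service 338 + fixed 46 = 384
{D1, D2, D3, D4, D5, D6}: service 338 + fixed 138 = 476
No other subset beats 365.

Open D4 only; minimum total cost 365.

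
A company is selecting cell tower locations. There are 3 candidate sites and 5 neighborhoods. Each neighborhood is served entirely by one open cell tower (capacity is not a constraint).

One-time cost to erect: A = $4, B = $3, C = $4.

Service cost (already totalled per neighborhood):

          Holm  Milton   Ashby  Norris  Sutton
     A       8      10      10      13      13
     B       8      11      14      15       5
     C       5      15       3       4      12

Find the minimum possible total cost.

For any fixed open set, each neighborhood goes to its cheapest open site; total = fixed + service.
{B, C}: Holm→C 5, Milton→B 11, Ashby→C 3, Norris→C 4, Sutton→B 5. Service 28; fixed 7; total 35.
{A, B, C}: service 27 + fixed 11 = 38
{A, C}: service 34 + fixed 8 = 42
{B}: Holm→B 8, Milton→B 11, Ashby→B 14, Norris→B 15, Sutton→B 5. Service 53; fixed 3; total 56.
No other subset beats 35.

Minimum total cost: 35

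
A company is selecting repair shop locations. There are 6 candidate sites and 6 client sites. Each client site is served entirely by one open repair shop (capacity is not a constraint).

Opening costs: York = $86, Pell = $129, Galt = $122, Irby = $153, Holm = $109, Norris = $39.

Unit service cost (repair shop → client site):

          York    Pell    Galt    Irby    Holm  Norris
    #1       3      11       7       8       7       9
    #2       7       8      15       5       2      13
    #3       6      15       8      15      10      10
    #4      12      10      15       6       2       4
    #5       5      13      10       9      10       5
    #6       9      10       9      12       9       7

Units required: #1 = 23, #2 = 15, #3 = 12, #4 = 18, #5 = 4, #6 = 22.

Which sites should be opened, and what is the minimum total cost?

Open York, Holm and Norris; minimum total cost 615.

For any fixed open set, each client site goes to its cheapest open site; total = fixed + service.
{York, Holm, Norris}: #1→York 3·23=69, #2→Holm 2·15=30, #3→York 6·12=72, #4→Holm 2·18=36, #5→York 5·4=20, #6→Norris 7·22=154. Service 381; fixed 234; total 615.
{York, Norris}: service 492 + fixed 125 = 617
{York, Holm}: #1→York 3·23=69, #2→Holm 2·15=30, #3→York 6·12=72, #4→Holm 2·18=36, #5→York 5·4=20, #6→York 9·22=198. Service 425; fixed 195; total 620.
{York, Pell, Galt, Irby, Holm, Norris}: service 381 + fixed 638 = 1019
No other subset beats 615.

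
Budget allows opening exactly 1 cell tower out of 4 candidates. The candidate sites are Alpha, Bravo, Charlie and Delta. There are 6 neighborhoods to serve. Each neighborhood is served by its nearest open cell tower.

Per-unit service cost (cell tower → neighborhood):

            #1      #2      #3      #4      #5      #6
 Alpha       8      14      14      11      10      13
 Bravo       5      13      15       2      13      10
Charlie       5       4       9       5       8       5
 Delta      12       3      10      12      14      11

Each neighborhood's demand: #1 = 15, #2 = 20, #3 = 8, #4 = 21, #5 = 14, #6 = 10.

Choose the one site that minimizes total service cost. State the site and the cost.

Choose Charlie only; total service cost 494.

With exactly 1 open, each neighborhood uses its cheapest among the chosen.
{Charlie}: #1→Charlie 5·15=75, #2→Charlie 4·20=80, #3→Charlie 9·8=72, #4→Charlie 5·21=105, #5→Charlie 8·14=112, #6→Charlie 5·10=50. Service cost 494.
{Bravo}: service cost 779
{Delta}: service cost 878
Among all 4 size-1 choices, {Charlie} is lowest.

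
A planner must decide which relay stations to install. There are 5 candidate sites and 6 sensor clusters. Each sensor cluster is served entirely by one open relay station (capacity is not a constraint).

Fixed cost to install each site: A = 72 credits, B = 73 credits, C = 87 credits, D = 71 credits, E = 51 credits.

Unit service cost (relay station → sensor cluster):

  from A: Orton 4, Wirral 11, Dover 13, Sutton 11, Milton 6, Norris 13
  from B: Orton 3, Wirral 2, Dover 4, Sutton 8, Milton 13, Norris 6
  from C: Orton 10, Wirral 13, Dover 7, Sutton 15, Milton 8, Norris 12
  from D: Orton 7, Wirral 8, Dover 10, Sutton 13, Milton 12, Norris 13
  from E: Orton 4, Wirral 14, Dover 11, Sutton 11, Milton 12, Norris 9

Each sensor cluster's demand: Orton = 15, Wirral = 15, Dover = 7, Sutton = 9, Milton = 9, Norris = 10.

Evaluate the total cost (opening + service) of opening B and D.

Total cost: 487

Each sensor cluster is assigned to its cheapest site among the open ones.
{B, D}: Orton→B 3·15=45, Wirral→B 2·15=30, Dover→B 4·7=28, Sutton→B 8·9=72, Milton→D 12·9=108, Norris→B 6·10=60. Service 343; fixed 144; total 487.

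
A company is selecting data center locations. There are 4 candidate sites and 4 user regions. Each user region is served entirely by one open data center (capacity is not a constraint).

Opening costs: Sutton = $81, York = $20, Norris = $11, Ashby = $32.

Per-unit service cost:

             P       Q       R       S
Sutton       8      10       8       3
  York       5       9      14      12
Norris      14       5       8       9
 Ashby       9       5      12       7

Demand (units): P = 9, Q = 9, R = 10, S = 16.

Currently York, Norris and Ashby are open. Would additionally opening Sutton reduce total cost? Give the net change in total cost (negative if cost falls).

Current service cost with {York, Norris, Ashby}: 282.
Adding Sutton: each user region re-picks its cheapest; new service cost 218, saving 64.
Extra fixed cost: 81. Net change = 81 − 64 = 17.
(Totals: 345 → 362.)

No — net change +17 (cost rises by 17).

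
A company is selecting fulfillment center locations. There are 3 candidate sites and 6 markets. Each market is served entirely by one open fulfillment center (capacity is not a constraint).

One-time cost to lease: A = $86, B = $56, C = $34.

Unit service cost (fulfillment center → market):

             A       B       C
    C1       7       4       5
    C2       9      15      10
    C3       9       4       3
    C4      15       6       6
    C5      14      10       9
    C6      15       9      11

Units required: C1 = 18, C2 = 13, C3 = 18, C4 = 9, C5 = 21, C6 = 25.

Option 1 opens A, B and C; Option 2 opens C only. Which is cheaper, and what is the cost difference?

Option 1: {A, B, C}: C1→B 4·18=72, C2→A 9·13=117, C3→C 3·18=54, C4→B 6·9=54, C5→C 9·21=189, C6→B 9·25=225. Service 711; fixed 176; total 887.
Option 2: {C}: C1→C 5·18=90, C2→C 10·13=130, C3→C 3·18=54, C4→C 6·9=54, C5→C 9·21=189, C6→C 11·25=275. Service 792; fixed 34; total 826.
Difference: |887 − 826| = 61.

Option 2 is cheaper by 61.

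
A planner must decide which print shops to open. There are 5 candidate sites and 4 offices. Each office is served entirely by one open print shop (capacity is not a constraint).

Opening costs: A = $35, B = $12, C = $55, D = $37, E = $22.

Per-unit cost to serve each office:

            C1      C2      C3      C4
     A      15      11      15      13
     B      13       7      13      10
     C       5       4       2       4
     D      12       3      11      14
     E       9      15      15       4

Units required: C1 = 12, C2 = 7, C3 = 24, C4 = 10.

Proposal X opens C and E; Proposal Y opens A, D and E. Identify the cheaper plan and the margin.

Proposal X: {C, E}: C1→C 5·12=60, C2→C 4·7=28, C3→C 2·24=48, C4→C 4·10=40. Service 176; fixed 77; total 253.
Proposal Y: {A, D, E}: C1→E 9·12=108, C2→D 3·7=21, C3→D 11·24=264, C4→E 4·10=40. Service 433; fixed 94; total 527.
Difference: |253 − 527| = 274.

Proposal X is cheaper by 274.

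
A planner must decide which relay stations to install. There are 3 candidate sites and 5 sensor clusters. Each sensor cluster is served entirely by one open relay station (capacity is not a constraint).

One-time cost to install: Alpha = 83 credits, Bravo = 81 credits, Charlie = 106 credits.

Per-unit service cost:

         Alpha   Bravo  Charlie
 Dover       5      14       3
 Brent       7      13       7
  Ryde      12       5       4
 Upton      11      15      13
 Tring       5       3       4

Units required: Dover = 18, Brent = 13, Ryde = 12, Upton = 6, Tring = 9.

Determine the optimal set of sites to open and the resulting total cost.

For any fixed open set, each sensor cluster goes to its cheapest open site; total = fixed + service.
{Charlie}: Dover→Charlie 3·18=54, Brent→Charlie 7·13=91, Ryde→Charlie 4·12=48, Upton→Charlie 13·6=78, Tring→Charlie 4·9=36. Service 307; fixed 106; total 413.
{Alpha, Charlie}: service 295 + fixed 189 = 484
{Bravo, Charlie}: Dover→Charlie 3·18=54, Brent→Charlie 7·13=91, Ryde→Charlie 4·12=48, Upton→Charlie 13·6=78, Tring→Bravo 3·9=27. Service 298; fixed 187; total 485.
{Alpha, Bravo, Charlie}: service 286 + fixed 270 = 556
(All 7 nonempty subsets were checked; Charlie only is lowest.)

Open Charlie only; minimum total cost 413.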